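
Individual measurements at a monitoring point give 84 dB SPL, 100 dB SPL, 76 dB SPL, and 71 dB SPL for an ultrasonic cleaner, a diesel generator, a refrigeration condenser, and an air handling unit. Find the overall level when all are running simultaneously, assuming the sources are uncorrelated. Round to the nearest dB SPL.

For uncorrelated sources the intensities add, so convert each level to linear form, sum, and take 10·log₁₀ of the total.
Σ 10^(L/10) = 10^(84/10) + 10^(100/10) + 10^(76/10) + 10^(71/10) = 1.030e+10.
L_total = 10·log₁₀(1.030e+10) = 100.13 dB SPL.

100 dB SPL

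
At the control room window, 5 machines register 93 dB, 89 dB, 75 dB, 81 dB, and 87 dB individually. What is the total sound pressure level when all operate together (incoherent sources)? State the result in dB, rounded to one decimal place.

Incoherent sources combine by intensity addition: L_total = 10·log₁₀(Σ 10^(L_i/10)).
Σ 10^(L/10) = 10^(93/10) + 10^(89/10) + 10^(75/10) + 10^(81/10) + 10^(87/10) = 3.448e+09.
L_total = 10·log₁₀(3.448e+09) = 95.38 dB.

95.4 dB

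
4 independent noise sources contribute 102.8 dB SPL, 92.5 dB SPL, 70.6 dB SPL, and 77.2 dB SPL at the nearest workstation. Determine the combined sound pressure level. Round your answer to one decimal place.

103.2 dB SPL

Incoherent sources combine by intensity addition: L_total = 10·log₁₀(Σ 10^(L_i/10)).
Σ 10^(L/10) = 10^(102.8/10) + 10^(92.5/10) + 10^(70.6/10) + 10^(77.2/10) = 2.090e+10.
L_total = 10·log₁₀(2.090e+10) = 103.20 dB SPL.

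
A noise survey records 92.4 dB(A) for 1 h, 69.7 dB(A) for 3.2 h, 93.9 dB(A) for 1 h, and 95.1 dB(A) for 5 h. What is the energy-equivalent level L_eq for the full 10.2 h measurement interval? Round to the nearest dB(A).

93 dB(A)

Weight each interval's intensity by its duration and average over T = 10.2 h:
Σ tᵢ·10^(Lᵢ/10) = 1·10^(92.4/10) + 3.2·10^(69.7/10) + 1·10^(93.9/10) + 5·10^(95.1/10) = 2.040e+10.
L_eq = 10·log₁₀(2.040e+10/10.2) = 93.01 dB(A).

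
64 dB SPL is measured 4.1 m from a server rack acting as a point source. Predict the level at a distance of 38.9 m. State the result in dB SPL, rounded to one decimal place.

44.5 dB SPL

Spherical spreading from a point source gives a 20·log₁₀(r₂/r₁) drop.
L₂ = 64 − 20·log₁₀(38.9/4.1) = 64 − 19.543 = 44.46 dB SPL.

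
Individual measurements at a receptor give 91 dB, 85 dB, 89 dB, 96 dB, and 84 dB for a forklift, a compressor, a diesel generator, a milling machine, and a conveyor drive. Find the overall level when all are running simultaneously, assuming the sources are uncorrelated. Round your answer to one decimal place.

98.2 dB

For uncorrelated sources the intensities add, so convert each level to linear form, sum, and take 10·log₁₀ of the total.
Σ 10^(L/10) = 10^(91/10) + 10^(85/10) + 10^(89/10) + 10^(96/10) + 10^(84/10) = 6.602e+09.
L_total = 10·log₁₀(6.602e+09) = 98.20 dB.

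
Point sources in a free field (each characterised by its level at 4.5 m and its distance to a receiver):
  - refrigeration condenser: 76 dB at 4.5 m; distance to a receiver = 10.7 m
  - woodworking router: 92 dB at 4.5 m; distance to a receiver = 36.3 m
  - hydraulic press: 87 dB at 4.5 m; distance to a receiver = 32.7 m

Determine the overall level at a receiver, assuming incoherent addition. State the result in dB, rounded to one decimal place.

76.1 dB

First find each source's level at the receiver (point-source: −20·log₁₀(r/r_ref)), then combine on an intensity basis.
refrigeration condenser: 76 − 20·log₁₀(10.7/4.5) = 76 − 7.52 = 68.48 dB.
woodworking router: 92 − 20·log₁₀(36.3/4.5) = 92 − 18.13 = 73.87 dB.
hydraulic press: 87 − 20·log₁₀(32.7/4.5) = 87 − 17.23 = 69.77 dB.
Σ 10^(L/10) = 4.089e+07 → L_total = 10·log₁₀(4.089e+07) = 76.12 dB.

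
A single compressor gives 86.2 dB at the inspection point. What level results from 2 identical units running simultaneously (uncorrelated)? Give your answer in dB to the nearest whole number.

With 2 equal, uncorrelated contributions the intensity is 2× that of one unit, giving a rise of 10·log₁₀ 2.
L_total = 86.2 + 10·log₁₀(2) = 86.2 + 3.010 = 89.21 dB.

89 dB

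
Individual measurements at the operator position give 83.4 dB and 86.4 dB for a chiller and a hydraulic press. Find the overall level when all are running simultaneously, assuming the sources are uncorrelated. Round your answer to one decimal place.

88.2 dB

Incoherent sources combine by intensity addition: L_total = 10·log₁₀(Σ 10^(L_i/10)).
Σ 10^(L/10) = 10^(83.4/10) + 10^(86.4/10) = 6.553e+08.
L_total = 10·log₁₀(6.553e+08) = 88.16 dB.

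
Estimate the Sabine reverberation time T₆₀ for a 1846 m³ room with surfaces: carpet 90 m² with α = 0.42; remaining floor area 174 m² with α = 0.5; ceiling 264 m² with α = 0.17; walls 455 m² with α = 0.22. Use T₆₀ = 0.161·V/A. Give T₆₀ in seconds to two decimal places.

1.10 s

Total absorption A = 90·0.42 + 174·0.5 + 264·0.17 + 455·0.22 = 269.78 m² sabins.
T₆₀ = 0.161·V/A = 0.161·1846/269.78 = 1.102 s.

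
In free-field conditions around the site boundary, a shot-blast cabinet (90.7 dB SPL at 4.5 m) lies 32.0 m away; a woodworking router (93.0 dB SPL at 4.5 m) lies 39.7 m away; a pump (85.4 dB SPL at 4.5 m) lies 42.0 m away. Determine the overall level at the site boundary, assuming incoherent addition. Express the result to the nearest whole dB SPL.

Apply inverse-square spreading to bring every level to the receiver, then sum 10^(L/10).
shot-blast cabinet: 90.7 − 20·log₁₀(32.0/4.5) = 90.7 − 17.04 = 73.66 dB SPL.
woodworking router: 93.0 − 20·log₁₀(39.7/4.5) = 93.0 − 18.91 = 74.09 dB SPL.
pump: 85.4 − 20·log₁₀(42.0/4.5) = 85.4 − 19.40 = 66.00 dB SPL.
Σ 10^(L/10) = 5.285e+07 → L_total = 10·log₁₀(5.285e+07) = 77.23 dB SPL.

77 dB SPL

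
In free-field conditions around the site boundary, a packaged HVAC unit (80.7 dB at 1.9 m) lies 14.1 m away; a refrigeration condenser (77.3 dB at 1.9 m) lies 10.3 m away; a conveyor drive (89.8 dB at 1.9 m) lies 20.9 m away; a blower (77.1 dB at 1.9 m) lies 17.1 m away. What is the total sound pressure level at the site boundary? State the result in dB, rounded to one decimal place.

71.0 dB

Apply inverse-square spreading to bring every level to the receiver, then sum 10^(L/10).
packaged HVAC unit: 80.7 − 20·log₁₀(14.1/1.9) = 80.7 − 17.41 = 63.29 dB.
refrigeration condenser: 77.3 − 20·log₁₀(10.3/1.9) = 77.3 − 14.68 = 62.62 dB.
conveyor drive: 89.8 − 20·log₁₀(20.9/1.9) = 89.8 − 20.83 = 68.97 dB.
blower: 77.1 − 20·log₁₀(17.1/1.9) = 77.1 − 19.08 = 58.02 dB.
Σ 10^(L/10) = 1.249e+07 → L_total = 10·log₁₀(1.249e+07) = 70.96 dB.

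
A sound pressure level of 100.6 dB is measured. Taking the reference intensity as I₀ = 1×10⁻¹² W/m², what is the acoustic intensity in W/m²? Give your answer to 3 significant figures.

0.0115 W/m²

I/I₀ = 10^(100.6/10) = 1.148e+10, so I = 1.148e+10 × 10⁻¹² W/m².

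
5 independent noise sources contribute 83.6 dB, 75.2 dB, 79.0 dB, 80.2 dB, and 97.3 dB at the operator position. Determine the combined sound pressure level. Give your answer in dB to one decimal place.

For uncorrelated sources the intensities add, so convert each level to linear form, sum, and take 10·log₁₀ of the total.
Σ 10^(L/10) = 10^(83.6/10) + 10^(75.2/10) + 10^(79.0/10) + 10^(80.2/10) + 10^(97.3/10) = 5.817e+09.
L_total = 10·log₁₀(5.817e+09) = 97.65 dB.

97.6 dB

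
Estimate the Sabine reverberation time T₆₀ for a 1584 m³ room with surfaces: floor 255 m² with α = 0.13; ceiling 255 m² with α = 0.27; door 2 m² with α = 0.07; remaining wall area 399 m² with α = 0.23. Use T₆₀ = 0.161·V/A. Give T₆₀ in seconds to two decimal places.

1.32 s

Summing Sᵢαᵢ: 255·0.13 + 255·0.27 + 2·0.07 + 399·0.23 = 193.91 m².
T₆₀ = 0.161·V/A = 0.161·1584/193.91 = 1.315 s.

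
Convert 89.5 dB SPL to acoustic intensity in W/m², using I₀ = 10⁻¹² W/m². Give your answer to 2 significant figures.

I = I₀·10^(L/10) = 10⁻¹² × 10^(89.5/10) = 10^(-3.050).

0.00089 W/m²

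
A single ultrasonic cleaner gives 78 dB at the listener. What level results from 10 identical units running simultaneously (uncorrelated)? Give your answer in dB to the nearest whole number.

L_total = L₁ + 10·log₁₀ N for N identical incoherent sources.
L_total = 78 + 10·log₁₀(10) = 78 + 10.000 = 88.00 dB.

88 dB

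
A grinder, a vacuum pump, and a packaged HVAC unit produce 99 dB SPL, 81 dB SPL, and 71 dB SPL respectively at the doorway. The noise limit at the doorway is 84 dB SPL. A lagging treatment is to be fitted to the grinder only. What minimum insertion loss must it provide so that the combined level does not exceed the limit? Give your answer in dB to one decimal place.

Fixed contribution from the other sources: Σ 10^(L/10) = 10^(81/10) + 10^(71/10) = 1.385e+08 (81.41 dB SPL).
The limit corresponds to 10^(84/10) = 2.512e+08; subtracting the fixed part leaves 1.127e+08 for the grinder, i.e. 80.52 dB SPL.
So the grinder must be reduced from 99 to 80.52 dB SPL: IL = 18.48 dB.

18.5 dB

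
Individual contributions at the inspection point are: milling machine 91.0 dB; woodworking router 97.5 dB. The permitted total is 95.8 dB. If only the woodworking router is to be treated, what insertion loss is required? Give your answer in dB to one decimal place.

Everything except the woodworking router sums to 10^(91.0/10) = 1.259e+09 in linear terms, 91.00 dB.
The limit corresponds to 10^(95.8/10) = 3.802e+09; subtracting the fixed part leaves 2.543e+09 for the woodworking router, i.e. 94.05 dB.
Required insertion loss = 97.5 − 94.05 = 3.45 dB.

3.4 dB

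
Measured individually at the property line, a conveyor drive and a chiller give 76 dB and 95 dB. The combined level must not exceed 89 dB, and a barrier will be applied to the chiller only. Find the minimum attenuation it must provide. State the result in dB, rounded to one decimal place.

Fixed contribution from the other source: Σ 10^(L/10) = 10^(76/10) = 3.981e+07 (76.00 dB).
The limit corresponds to 10^(89/10) = 7.943e+08; subtracting the fixed part leaves 7.545e+08 for the chiller, i.e. 88.78 dB.
Required insertion loss = 95 − 88.78 = 6.22 dB.

6.2 dB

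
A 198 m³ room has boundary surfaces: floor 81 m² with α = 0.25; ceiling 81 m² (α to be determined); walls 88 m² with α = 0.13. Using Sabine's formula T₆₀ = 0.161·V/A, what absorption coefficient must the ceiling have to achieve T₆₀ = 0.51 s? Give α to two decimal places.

0.38

A = 0.161·V/T₆₀ = 0.161·198/0.51 = 62.51 m² sabins.
Absorption from the other surfaces = 81·0.25 + 88·0.13 = 31.69 m², so the ceiling must supply 30.82 m² over 81 m².
α = 30.82/81 = 0.380.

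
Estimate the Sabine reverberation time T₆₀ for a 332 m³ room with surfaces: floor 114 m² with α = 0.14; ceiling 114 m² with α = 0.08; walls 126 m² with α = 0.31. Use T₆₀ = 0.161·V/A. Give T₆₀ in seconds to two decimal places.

0.83 s

Total absorption A = 114·0.14 + 114·0.08 + 126·0.31 = 64.14 m² sabins.
T₆₀ = 0.161·V/A = 0.161·332/64.14 = 0.833 s.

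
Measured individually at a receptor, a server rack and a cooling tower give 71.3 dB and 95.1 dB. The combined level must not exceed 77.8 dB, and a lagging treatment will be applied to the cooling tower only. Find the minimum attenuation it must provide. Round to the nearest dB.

18 dB

Everything except the cooling tower sums to 10^(71.3/10) = 1.349e+07 in linear terms, 71.30 dB.
To meet 77.8 dB overall, the treated cooling tower may contribute at most 10^(77.8/10) − 1.349e+07 = 4.677e+07, i.e. 76.70 dB.
Required insertion loss = 95.1 − 76.70 = 18.40 dB.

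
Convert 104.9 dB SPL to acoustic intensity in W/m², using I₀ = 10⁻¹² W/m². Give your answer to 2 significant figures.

I = I₀·10^(L/10) = 10⁻¹² × 10^(104.9/10) = 10^(-1.510).

0.031 W/m²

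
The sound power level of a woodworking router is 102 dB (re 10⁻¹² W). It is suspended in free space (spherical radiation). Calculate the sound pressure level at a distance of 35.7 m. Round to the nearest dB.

60 dB

L_p = L_w − 10·log₁₀(4π·r²) with r = 35.7 m.
4π·r² = 1.602e+04 m², 10·log₁₀ of that is 42.045 dB.
L_p = 102 − 42.045 = 59.95 dB.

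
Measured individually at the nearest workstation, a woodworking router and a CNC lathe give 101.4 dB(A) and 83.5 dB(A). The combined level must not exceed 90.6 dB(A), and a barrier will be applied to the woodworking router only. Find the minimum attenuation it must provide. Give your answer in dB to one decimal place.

The untreated sources together contribute 10^(83.5/10) = 2.239e+08, i.e. 83.50 dB(A).
The limit corresponds to 10^(90.6/10) = 1.148e+09; subtracting the fixed part leaves 9.243e+08 for the woodworking router, i.e. 89.66 dB(A).
So the woodworking router must be reduced from 101.4 to 89.66 dB(A): IL = 11.74 dB.

11.7 dB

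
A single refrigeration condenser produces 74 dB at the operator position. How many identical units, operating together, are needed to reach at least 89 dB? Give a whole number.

N identical sources give L₁ + 10·log₁₀ N, so require 10·log₁₀ N ≥ 89 − 74 = 15.0 dB.
N ≥ 10^(15.0/10) = 31.623, so N = 32.

32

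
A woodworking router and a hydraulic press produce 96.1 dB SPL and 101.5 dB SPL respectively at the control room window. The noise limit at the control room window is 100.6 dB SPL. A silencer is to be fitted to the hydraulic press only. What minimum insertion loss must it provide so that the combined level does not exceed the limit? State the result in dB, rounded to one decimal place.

2.8 dB

Everything except the hydraulic press sums to 10^(96.1/10) = 4.074e+09 in linear terms, 96.10 dB SPL.
The limit corresponds to 10^(100.6/10) = 1.148e+10; subtracting the fixed part leaves 7.408e+09 for the hydraulic press, i.e. 98.70 dB SPL.
So the hydraulic press must be reduced from 101.5 to 98.70 dB SPL: IL = 2.80 dB.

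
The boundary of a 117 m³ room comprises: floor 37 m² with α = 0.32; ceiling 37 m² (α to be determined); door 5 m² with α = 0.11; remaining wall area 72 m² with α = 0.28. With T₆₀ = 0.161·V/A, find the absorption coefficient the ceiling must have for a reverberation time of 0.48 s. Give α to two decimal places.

0.18

From T₆₀ = 0.161·V/A, the target T₆₀ = 0.48 s needs A = 0.161·117/0.48 = 39.24 m².
Absorption from the other surfaces = 37·0.32 + 5·0.11 + 72·0.28 = 32.55 m², so the ceiling must supply 6.69 m² over 37 m².
α = 6.69/37 = 0.181.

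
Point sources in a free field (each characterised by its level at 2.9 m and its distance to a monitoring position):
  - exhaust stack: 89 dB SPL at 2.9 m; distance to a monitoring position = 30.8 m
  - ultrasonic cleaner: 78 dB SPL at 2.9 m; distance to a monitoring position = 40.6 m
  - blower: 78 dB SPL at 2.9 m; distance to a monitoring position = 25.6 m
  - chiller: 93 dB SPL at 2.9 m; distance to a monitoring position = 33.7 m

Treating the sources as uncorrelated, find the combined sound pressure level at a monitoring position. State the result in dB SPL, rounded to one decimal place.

73.6 dB SPL

Propagate each source to the receiver with L = L_ref − 20·log₁₀(r/r_ref), then add intensities.
exhaust stack: 89 − 20·log₁₀(30.8/2.9) = 89 − 20.52 = 68.48 dB SPL.
ultrasonic cleaner: 78 − 20·log₁₀(40.6/2.9) = 78 − 22.92 = 55.08 dB SPL.
blower: 78 − 20·log₁₀(25.6/2.9) = 78 − 18.92 = 59.08 dB SPL.
chiller: 93 − 20·log₁₀(33.7/2.9) = 93 − 21.30 = 71.70 dB SPL.
Σ 10^(L/10) = 2.295e+07 → L_total = 10·log₁₀(2.295e+07) = 73.61 dB SPL.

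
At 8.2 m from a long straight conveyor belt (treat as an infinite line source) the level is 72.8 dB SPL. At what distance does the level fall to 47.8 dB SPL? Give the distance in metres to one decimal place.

The 25.0 dB drop corresponds to a distance ratio of 10^(25.0/10) for a line source.
r₂ = 8.2·10^((72.8−47.8)/10) = 8.2·10^(25.0/10) = 2593.07 m.

2593.1 m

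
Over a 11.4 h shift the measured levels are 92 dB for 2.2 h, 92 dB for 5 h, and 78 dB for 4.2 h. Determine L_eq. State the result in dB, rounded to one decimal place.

90.1 dB

The energy average is taken in the linear domain: L_eq = 10·log₁₀[(Σ tᵢ·10^(Lᵢ/10))/T], T = 11.4 h.
Σ tᵢ·10^(Lᵢ/10) = 2.2·10^(92/10) + 5·10^(92/10) + 4.2·10^(78/10) = 1.168e+10.
L_eq = 10·log₁₀(1.168e+10/11.4) = 90.10 dB.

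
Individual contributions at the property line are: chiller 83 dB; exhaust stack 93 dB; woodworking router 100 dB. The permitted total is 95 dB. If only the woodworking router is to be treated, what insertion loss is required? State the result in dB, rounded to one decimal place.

Fixed contribution from the other sources: Σ 10^(L/10) = 10^(83/10) + 10^(93/10) = 2.195e+09 (93.41 dB).
The limit corresponds to 10^(95/10) = 3.162e+09; subtracting the fixed part leaves 9.675e+08 for the woodworking router, i.e. 89.86 dB.
So the woodworking router must be reduced from 100 to 89.86 dB: IL = 10.14 dB.

10.1 dB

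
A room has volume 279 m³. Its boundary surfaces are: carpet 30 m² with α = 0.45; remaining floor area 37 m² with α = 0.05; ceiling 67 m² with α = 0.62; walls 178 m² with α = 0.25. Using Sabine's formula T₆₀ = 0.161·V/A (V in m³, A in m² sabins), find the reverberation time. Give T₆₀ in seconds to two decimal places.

0.44 s

Summing Sᵢαᵢ: 30·0.45 + 37·0.05 + 67·0.62 + 178·0.25 = 101.39 m².
T₆₀ = 0.161 × 279 / 101.39 = 0.443 s.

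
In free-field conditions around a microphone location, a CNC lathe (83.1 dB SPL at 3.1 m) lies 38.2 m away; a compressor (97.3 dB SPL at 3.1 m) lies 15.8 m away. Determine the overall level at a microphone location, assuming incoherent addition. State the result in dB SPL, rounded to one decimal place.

83.2 dB SPL

Propagate each source to the receiver with L = L_ref − 20·log₁₀(r/r_ref), then add intensities.
CNC lathe: 83.1 − 20·log₁₀(38.2/3.1) = 83.1 − 21.81 = 61.29 dB SPL.
compressor: 97.3 − 20·log₁₀(15.8/3.1) = 97.3 − 14.15 = 83.15 dB SPL.
Σ 10^(L/10) = 2.081e+08 → L_total = 10·log₁₀(2.081e+08) = 83.18 dB SPL.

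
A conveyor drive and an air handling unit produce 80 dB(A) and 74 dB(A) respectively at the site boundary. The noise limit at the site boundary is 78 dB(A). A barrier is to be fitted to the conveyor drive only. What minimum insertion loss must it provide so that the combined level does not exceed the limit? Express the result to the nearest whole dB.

The untreated sources together contribute 10^(74/10) = 2.512e+07, i.e. 74.00 dB(A).
The limit corresponds to 10^(78/10) = 6.310e+07; subtracting the fixed part leaves 3.798e+07 for the conveyor drive, i.e. 75.80 dB(A).
So the conveyor drive must be reduced from 80 to 75.80 dB(A): IL = 4.20 dB.

4 dB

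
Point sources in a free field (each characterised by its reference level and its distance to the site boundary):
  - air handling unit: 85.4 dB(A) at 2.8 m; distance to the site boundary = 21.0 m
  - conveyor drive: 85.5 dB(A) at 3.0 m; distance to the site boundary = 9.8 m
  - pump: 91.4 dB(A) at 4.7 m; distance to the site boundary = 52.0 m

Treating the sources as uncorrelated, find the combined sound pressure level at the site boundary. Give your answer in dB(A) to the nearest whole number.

77 dB(A)

Apply inverse-square spreading to bring every level to the receiver, then sum 10^(L/10).
air handling unit: 85.4 − 20·log₁₀(21.0/2.8) = 85.4 − 17.50 = 67.90 dB(A).
conveyor drive: 85.5 − 20·log₁₀(9.8/3.0) = 85.5 − 10.28 = 75.22 dB(A).
pump: 91.4 − 20·log₁₀(52.0/4.7) = 91.4 − 20.88 = 70.52 dB(A).
Σ 10^(L/10) = 5.069e+07 → L_total = 10·log₁₀(5.069e+07) = 77.05 dB(A).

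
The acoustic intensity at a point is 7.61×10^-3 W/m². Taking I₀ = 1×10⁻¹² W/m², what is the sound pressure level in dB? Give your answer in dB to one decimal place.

98.8 dB

Dividing by I₀ shifts the exponent by 12: I/I₀ = 7.61×10^9.
L = 10·(0.8814 + 9) = 98.81 dB.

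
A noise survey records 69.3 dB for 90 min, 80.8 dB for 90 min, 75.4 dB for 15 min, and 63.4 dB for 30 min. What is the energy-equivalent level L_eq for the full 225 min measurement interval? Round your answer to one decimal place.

77.3 dB

L_eq = 10·log₁₀[(1/T)·Σ tᵢ·10^(Lᵢ/10)] with T = 225 min.
Σ tᵢ·10^(Lᵢ/10) = 90·10^(69.3/10) + 90·10^(80.8/10) + 15·10^(75.4/10) + 30·10^(63.4/10) = 1.217e+10.
L_eq = 10·log₁₀(1.217e+10/225) = 77.33 dB.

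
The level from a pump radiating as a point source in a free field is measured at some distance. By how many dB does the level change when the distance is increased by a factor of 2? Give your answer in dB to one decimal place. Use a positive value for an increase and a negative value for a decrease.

Point-source spreading: ΔL = −20·log₁₀(r₂/r₁).
ΔL = −20·log₁₀(2) = -6.02 dB.

-6.0 dB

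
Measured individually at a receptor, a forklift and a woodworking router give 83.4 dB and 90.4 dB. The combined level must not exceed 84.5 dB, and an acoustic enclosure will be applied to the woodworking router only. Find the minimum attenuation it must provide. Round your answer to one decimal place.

12.4 dB

Everything except the woodworking router sums to 10^(83.4/10) = 2.188e+08 in linear terms, 83.40 dB.
The limit corresponds to 10^(84.5/10) = 2.818e+08; subtracting the fixed part leaves 6.306e+07 for the woodworking router, i.e. 78.00 dB.
Required insertion loss = 90.4 − 78.00 = 12.40 dB.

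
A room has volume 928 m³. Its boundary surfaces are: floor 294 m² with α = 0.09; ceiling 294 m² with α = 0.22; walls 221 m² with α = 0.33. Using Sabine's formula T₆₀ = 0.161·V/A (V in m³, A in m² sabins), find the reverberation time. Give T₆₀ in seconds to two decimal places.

0.91 s

A = Σ Sᵢαᵢ = 294·0.09 + 294·0.22 + 221·0.33 = 164.07 m².
T₆₀ = 0.161·V/A = 0.161·928/164.07 = 0.911 s.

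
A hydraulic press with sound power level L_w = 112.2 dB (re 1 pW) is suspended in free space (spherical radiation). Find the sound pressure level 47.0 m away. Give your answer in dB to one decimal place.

67.8 dB

The power spreads over a sphere of area 4π·r², so L_p = L_w − 10·log₁₀(4π·r²).
4π·r² = 2.776e+04 m², 10·log₁₀ of that is 44.434 dB.
L_p = 112.2 − 44.434 = 67.77 dB.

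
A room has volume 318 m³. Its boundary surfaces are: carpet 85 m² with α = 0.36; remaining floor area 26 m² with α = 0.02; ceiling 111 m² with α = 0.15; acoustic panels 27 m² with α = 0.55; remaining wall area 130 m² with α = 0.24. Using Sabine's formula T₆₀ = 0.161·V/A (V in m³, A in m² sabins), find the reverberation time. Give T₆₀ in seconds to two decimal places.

0.55 s

Total absorption A = 85·0.36 + 26·0.02 + 111·0.15 + 27·0.55 + 130·0.24 = 93.82 m² sabins.
T₆₀ = 0.161·V/A = 0.161·318/93.82 = 0.546 s.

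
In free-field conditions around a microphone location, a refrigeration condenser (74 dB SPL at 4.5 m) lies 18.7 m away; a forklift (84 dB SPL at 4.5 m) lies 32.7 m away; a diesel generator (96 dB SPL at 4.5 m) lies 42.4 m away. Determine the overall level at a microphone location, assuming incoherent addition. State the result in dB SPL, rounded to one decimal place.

Apply inverse-square spreading to bring every level to the receiver, then sum 10^(L/10).
refrigeration condenser: 74 − 20·log₁₀(18.7/4.5) = 74 − 12.37 = 61.63 dB SPL.
forklift: 84 − 20·log₁₀(32.7/4.5) = 84 − 17.23 = 66.77 dB SPL.
diesel generator: 96 − 20·log₁₀(42.4/4.5) = 96 − 19.48 = 76.52 dB SPL.
Σ 10^(L/10) = 5.105e+07 → L_total = 10·log₁₀(5.105e+07) = 77.08 dB SPL.

77.1 dB SPL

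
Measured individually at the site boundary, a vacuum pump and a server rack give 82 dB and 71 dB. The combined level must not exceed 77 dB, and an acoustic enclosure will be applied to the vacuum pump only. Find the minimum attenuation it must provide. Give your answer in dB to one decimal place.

6.3 dB

Fixed contribution from the other source: Σ 10^(L/10) = 10^(71/10) = 1.259e+07 (71.00 dB).
The limit corresponds to 10^(77/10) = 5.012e+07; subtracting the fixed part leaves 3.753e+07 for the vacuum pump, i.e. 75.74 dB.
Required insertion loss = 82 − 75.74 = 6.26 dB.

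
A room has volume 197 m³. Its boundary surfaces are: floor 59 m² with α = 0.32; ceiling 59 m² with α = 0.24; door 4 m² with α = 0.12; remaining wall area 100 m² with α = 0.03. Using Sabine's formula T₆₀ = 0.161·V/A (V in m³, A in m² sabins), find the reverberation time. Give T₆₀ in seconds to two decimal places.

Summing Sᵢαᵢ: 59·0.32 + 59·0.24 + 4·0.12 + 100·0.03 = 36.52 m².
T₆₀ = 0.161·V/A = 0.161·197/36.52 = 0.868 s.

0.87 s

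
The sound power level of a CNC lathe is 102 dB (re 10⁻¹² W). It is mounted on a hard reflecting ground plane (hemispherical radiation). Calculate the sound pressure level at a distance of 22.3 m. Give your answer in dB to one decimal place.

Free-field hemispherical radiation: L_p = L_w − 10·log₁₀(2π·r²), r = 22.3 m.
2π·r² = 3125 m², 10·log₁₀ of that is 34.948 dB.
L_p = 102 − 34.948 = 67.05 dB.

67.1 dB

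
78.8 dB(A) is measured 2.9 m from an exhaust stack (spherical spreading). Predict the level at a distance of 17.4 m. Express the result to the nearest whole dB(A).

Spherical spreading from a point source gives a 20·log₁₀(r₂/r₁) drop.
L₂ = 78.8 − 20·log₁₀(17.4/2.9) = 78.8 − 15.563 = 63.24 dB(A).

63 dB(A)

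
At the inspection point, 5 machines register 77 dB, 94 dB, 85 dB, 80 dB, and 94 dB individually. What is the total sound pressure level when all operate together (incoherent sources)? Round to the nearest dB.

Incoherent sources combine by intensity addition: L_total = 10·log₁₀(Σ 10^(L_i/10)).
Σ 10^(L/10) = 10^(77/10) + 10^(94/10) + 10^(85/10) + 10^(80/10) + 10^(94/10) = 5.490e+09.
L_total = 10·log₁₀(5.490e+09) = 97.40 dB.

97 dB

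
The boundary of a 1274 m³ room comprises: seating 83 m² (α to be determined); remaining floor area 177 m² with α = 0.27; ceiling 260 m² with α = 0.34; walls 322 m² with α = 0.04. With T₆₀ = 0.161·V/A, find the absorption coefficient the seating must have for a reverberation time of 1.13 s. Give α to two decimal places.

From T₆₀ = 0.161·V/A, the target T₆₀ = 1.13 s needs A = 0.161·1274/1.13 = 181.52 m².
Absorption from the other surfaces = 177·0.27 + 260·0.34 + 322·0.04 = 149.07 m², so the seating must supply 32.45 m² over 83 m².
α = 32.45/83 = 0.391.

0.39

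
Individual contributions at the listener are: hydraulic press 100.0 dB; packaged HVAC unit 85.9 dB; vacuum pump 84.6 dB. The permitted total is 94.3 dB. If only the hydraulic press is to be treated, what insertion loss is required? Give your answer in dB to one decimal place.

Fixed contribution from the other sources: Σ 10^(L/10) = 10^(85.9/10) + 10^(84.6/10) = 6.774e+08 (88.31 dB).
The limit corresponds to 10^(94.3/10) = 2.692e+09; subtracting the fixed part leaves 2.014e+09 for the hydraulic press, i.e. 93.04 dB.
So the hydraulic press must be reduced from 100.0 to 93.04 dB: IL = 6.96 dB.

7.0 dB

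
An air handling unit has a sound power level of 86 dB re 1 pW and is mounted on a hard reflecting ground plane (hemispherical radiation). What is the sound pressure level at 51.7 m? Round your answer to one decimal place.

L_p = L_w − 10·log₁₀(2π·r²) with r = 51.7 m.
2π·r² = 1.679e+04 m², 10·log₁₀ of that is 42.252 dB.
L_p = 86 − 42.252 = 43.75 dB.

43.7 dB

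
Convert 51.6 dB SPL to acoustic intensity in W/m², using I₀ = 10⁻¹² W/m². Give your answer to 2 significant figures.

1.4e-07 W/m²

I/I₀ = 10^(51.6/10) = 1.445e+05, so I = 1.445e+05 × 10⁻¹² W/m².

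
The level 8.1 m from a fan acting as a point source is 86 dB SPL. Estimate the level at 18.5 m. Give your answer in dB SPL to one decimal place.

78.8 dB SPL

Point-source attenuation: ΔL = 20·log₁₀(r₂/r₁) = 20·log₁₀(18.5/8.1) = 7.174 dB.
L₂ = 86 − 20·log₁₀(18.5/8.1) = 86 − 7.174 = 78.83 dB SPL.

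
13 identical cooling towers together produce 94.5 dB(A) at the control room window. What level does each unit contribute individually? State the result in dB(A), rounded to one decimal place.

83.4 dB(A)

For N identical incoherent sources L_total = L₁ + 10·log₁₀ N, so L₁ = 94.5 − 10·log₁₀(13) = 94.5 − 11.139.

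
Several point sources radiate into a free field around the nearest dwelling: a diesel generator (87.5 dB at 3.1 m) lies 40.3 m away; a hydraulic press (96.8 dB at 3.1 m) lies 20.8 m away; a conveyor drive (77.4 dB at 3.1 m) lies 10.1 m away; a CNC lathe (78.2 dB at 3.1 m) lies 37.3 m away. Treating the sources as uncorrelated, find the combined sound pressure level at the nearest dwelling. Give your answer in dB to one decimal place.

Propagate each source to the receiver with L = L_ref − 20·log₁₀(r/r_ref), then add intensities.
diesel generator: 87.5 − 20·log₁₀(40.3/3.1) = 87.5 − 22.28 = 65.22 dB.
hydraulic press: 96.8 − 20·log₁₀(20.8/3.1) = 96.8 − 16.53 = 80.27 dB.
conveyor drive: 77.4 − 20·log₁₀(10.1/3.1) = 77.4 − 10.26 = 67.14 dB.
CNC lathe: 78.2 − 20·log₁₀(37.3/3.1) = 78.2 − 21.61 = 56.59 dB.
Σ 10^(L/10) = 1.153e+08 → L_total = 10·log₁₀(1.153e+08) = 80.62 dB.

80.6 dB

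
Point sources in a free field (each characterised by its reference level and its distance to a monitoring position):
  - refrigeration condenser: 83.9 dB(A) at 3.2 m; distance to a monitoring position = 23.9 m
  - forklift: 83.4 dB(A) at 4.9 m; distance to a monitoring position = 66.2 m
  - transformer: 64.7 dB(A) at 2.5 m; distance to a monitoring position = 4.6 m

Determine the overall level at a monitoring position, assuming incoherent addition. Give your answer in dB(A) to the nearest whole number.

Apply inverse-square spreading to bring every level to the receiver, then sum 10^(L/10).
refrigeration condenser: 83.9 − 20·log₁₀(23.9/3.2) = 83.9 − 17.46 = 66.44 dB(A).
forklift: 83.4 − 20·log₁₀(66.2/4.9) = 83.4 − 22.61 = 60.79 dB(A).
transformer: 64.7 − 20·log₁₀(4.6/2.5) = 64.7 − 5.30 = 59.40 dB(A).
Σ 10^(L/10) = 6.471e+06 → L_total = 10·log₁₀(6.471e+06) = 68.11 dB(A).

68 dB(A)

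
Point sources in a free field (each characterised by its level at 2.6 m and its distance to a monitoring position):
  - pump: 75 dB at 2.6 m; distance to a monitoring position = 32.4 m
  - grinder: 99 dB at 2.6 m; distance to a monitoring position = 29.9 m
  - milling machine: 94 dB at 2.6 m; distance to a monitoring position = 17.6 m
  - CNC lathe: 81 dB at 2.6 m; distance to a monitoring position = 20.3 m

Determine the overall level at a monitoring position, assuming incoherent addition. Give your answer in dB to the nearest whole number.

81 dB

Propagate each source to the receiver with L = L_ref − 20·log₁₀(r/r_ref), then add intensities.
pump: 75 − 20·log₁₀(32.4/2.6) = 75 − 21.91 = 53.09 dB.
grinder: 99 − 20·log₁₀(29.9/2.6) = 99 − 21.21 = 77.79 dB.
milling machine: 94 − 20·log₁₀(17.6/2.6) = 94 − 16.61 = 77.39 dB.
CNC lathe: 81 − 20·log₁₀(20.3/2.6) = 81 − 17.85 = 63.15 dB.
Σ 10^(L/10) = 1.171e+08 → L_total = 10·log₁₀(1.171e+08) = 80.69 dB.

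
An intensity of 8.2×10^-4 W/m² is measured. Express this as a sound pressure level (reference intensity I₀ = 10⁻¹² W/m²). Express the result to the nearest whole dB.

L = 10·log₁₀(I/I₀) = 10·log₁₀(8.2×10^-4/10⁻¹²) = 10·log₁₀(8.2×10^8).
L = 10·(0.9138 + 8) = 89.14 dB.

89 dB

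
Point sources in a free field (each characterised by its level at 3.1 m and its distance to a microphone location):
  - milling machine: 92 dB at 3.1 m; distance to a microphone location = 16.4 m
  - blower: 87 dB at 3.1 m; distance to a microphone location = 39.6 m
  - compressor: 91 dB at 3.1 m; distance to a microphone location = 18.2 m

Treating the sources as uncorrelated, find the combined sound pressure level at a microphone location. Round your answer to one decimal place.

First find each source's level at the receiver (point-source: −20·log₁₀(r/r_ref)), then combine on an intensity basis.
milling machine: 92 − 20·log₁₀(16.4/3.1) = 92 − 14.47 = 77.53 dB.
blower: 87 − 20·log₁₀(39.6/3.1) = 87 − 22.13 = 64.87 dB.
compressor: 91 − 20·log₁₀(18.2/3.1) = 91 − 15.37 = 75.63 dB.
Σ 10^(L/10) = 9.622e+07 → L_total = 10·log₁₀(9.622e+07) = 79.83 dB.

79.8 dB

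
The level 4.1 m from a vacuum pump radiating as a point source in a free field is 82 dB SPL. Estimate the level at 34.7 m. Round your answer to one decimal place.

63.4 dB SPL

Point-source attenuation: ΔL = 20·log₁₀(r₂/r₁) = 20·log₁₀(34.7/4.1) = 18.551 dB.
L₂ = 82 − 20·log₁₀(34.7/4.1) = 82 − 18.551 = 63.45 dB SPL.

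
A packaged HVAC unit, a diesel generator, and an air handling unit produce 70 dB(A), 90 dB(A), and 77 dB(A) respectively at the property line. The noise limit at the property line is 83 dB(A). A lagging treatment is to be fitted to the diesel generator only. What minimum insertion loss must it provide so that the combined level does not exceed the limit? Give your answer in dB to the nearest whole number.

9 dB

Everything except the diesel generator sums to 10^(70/10) + 10^(77/10) = 6.012e+07 in linear terms, 77.79 dB(A).
The limit corresponds to 10^(83/10) = 1.995e+08; subtracting the fixed part leaves 1.394e+08 for the diesel generator, i.e. 81.44 dB(A).
So the diesel generator must be reduced from 90 to 81.44 dB(A): IL = 8.56 dB.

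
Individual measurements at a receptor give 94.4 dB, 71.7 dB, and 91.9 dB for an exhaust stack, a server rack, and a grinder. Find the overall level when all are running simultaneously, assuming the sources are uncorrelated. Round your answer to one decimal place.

96.4 dB

For uncorrelated sources the intensities add, so convert each level to linear form, sum, and take 10·log₁₀ of the total.
Σ 10^(L/10) = 10^(94.4/10) + 10^(71.7/10) + 10^(91.9/10) = 4.318e+09.
L_total = 10·log₁₀(4.318e+09) = 96.35 dB.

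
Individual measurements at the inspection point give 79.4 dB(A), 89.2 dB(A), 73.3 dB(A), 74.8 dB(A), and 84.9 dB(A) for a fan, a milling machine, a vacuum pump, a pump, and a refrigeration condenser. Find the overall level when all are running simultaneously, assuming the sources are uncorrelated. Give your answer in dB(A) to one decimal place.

For uncorrelated sources the intensities add, so convert each level to linear form, sum, and take 10·log₁₀ of the total.
Σ 10^(L/10) = 10^(79.4/10) + 10^(89.2/10) + 10^(73.3/10) + 10^(74.8/10) + 10^(84.9/10) = 1.279e+09.
L_total = 10·log₁₀(1.279e+09) = 91.07 dB(A).

91.1 dB(A)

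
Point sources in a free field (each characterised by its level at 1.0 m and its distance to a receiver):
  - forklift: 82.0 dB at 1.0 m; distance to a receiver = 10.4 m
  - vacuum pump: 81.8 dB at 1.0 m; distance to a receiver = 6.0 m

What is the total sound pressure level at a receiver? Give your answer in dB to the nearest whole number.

Apply inverse-square spreading to bring every level to the receiver, then sum 10^(L/10).
forklift: 82.0 − 20·log₁₀(10.4/1.0) = 82.0 − 20.34 = 61.66 dB.
vacuum pump: 81.8 − 20·log₁₀(6.0/1.0) = 81.8 − 15.56 = 66.24 dB.
Σ 10^(L/10) = 5.670e+06 → L_total = 10·log₁₀(5.670e+06) = 67.54 dB.

68 dB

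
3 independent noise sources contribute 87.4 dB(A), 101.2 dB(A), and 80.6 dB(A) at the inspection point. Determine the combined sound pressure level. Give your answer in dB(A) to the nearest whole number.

For uncorrelated sources the intensities add, so convert each level to linear form, sum, and take 10·log₁₀ of the total.
Σ 10^(L/10) = 10^(87.4/10) + 10^(101.2/10) + 10^(80.6/10) = 1.385e+10.
L_total = 10·log₁₀(1.385e+10) = 101.41 dB(A).

101 dB(A)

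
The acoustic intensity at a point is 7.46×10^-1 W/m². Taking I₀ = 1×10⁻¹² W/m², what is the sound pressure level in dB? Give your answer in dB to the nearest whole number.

119 dB

I/I₀ = 7.46×10^-1/10⁻¹² = 7.46×10^11, and L = 10·log₁₀(I/I₀).
L = 10·(0.8727 + 11) = 118.73 dB.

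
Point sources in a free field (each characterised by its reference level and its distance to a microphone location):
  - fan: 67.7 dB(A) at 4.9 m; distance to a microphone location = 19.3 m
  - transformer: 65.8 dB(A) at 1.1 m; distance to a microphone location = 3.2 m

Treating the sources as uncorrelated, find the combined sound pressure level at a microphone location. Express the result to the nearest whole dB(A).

Apply inverse-square spreading to bring every level to the receiver, then sum 10^(L/10).
fan: 67.7 − 20·log₁₀(19.3/4.9) = 67.7 − 11.91 = 55.79 dB(A).
transformer: 65.8 − 20·log₁₀(3.2/1.1) = 65.8 − 9.28 = 56.52 dB(A).
Σ 10^(L/10) = 8.288e+05 → L_total = 10·log₁₀(8.288e+05) = 59.18 dB(A).

59 dB(A)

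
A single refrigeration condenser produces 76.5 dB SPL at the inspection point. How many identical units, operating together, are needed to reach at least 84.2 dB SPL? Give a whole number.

6

Need L₁ + 10·log₁₀ N ≥ 84.2, i.e. log₁₀ N ≥ 0.77.
N ≥ 10^(7.7/10) = 5.888, so N = 6.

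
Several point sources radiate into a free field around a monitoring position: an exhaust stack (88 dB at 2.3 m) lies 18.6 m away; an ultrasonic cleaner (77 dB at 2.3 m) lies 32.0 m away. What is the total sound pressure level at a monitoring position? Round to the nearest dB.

70 dB

First find each source's level at the receiver (point-source: −20·log₁₀(r/r_ref)), then combine on an intensity basis.
exhaust stack: 88 − 20·log₁₀(18.6/2.3) = 88 − 18.16 = 69.84 dB.
ultrasonic cleaner: 77 − 20·log₁₀(32.0/2.3) = 77 − 22.87 = 54.13 dB.
Σ 10^(L/10) = 9.907e+06 → L_total = 10·log₁₀(9.907e+06) = 69.96 dB.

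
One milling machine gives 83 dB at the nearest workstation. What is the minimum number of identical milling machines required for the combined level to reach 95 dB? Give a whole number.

N identical sources give L₁ + 10·log₁₀ N, so require 10·log₁₀ N ≥ 95 − 83 = 12.0 dB.
N ≥ 10^(12.0/10) = 15.849, so N = 16.

16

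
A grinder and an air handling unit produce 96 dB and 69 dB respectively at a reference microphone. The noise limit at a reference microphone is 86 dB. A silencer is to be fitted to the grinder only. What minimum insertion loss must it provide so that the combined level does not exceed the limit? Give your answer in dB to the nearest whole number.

Everything except the grinder sums to 10^(69/10) = 7.943e+06 in linear terms, 69.00 dB.
The limit corresponds to 10^(86/10) = 3.981e+08; subtracting the fixed part leaves 3.902e+08 for the grinder, i.e. 85.91 dB.
So the grinder must be reduced from 96 to 85.91 dB: IL = 10.09 dB.

10 dB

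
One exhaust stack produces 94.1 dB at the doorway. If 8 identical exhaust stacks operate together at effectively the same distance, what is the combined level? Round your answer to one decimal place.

L_total = L₁ + 10·log₁₀ N for N identical incoherent sources.
L_total = 94.1 + 10·log₁₀(8) = 94.1 + 9.031 = 103.13 dB.

103.1 dB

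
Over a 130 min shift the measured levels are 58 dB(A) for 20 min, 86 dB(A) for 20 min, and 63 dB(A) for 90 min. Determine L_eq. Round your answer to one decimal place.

78.0 dB(A)

L_eq = 10·log₁₀[(1/T)·Σ tᵢ·10^(Lᵢ/10)] with T = 130 min.
Σ tᵢ·10^(Lᵢ/10) = 20·10^(58/10) + 20·10^(86/10) + 90·10^(63/10) = 8.154e+09.
L_eq = 10·log₁₀(8.154e+09/130) = 77.97 dB(A).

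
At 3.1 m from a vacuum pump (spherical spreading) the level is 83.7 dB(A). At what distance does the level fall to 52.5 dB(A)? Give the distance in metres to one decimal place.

Point-source spreading drops the level by 20·log₁₀(r₂/r₁); inverting, r₂/r₁ = 10^(ΔL/20).
r₂ = 3.1·10^((83.7−52.5)/20) = 3.1·10^(31.2/20) = 112.55 m.

112.6 m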